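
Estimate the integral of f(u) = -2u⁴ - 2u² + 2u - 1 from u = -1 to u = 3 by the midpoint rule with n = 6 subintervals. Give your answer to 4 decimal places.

h = (3 − (-1))/6 = 0.666667.
Midpoints m₁,…,m₆ = -0.666667, 0, 0.666667, 1.333333, 2, 2.666667.
f(m₁)=-3.617284, f(m₂)=-1, f(m₃)=-0.950617, f(m₄)=-8.209877, f(m₅)=-37, f(m₆)=-111.024691.
h·[f(m₁) + f(m₂) + f(m₃) + f(m₄) + f(m₅) + f(m₆)] = 0.666667·(-161.802469) = -107.8683.

-107.8683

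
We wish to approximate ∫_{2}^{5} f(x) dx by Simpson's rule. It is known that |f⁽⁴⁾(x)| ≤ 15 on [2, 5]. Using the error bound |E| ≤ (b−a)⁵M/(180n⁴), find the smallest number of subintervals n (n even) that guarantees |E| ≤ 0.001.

Need 3645/(180n⁴) ≤ 0.001.
n⁴ ≥ 3645/(180·0.001) = 20250 ⇒ n ≥ 11.9291, so the smallest even n is 12. (n must be even for Simpson's rule.)

12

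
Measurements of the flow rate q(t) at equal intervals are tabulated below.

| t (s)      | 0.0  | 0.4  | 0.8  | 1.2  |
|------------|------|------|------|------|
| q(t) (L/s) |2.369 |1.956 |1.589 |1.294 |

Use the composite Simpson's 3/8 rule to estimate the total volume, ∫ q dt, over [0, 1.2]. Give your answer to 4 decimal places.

h = 0.4, n = 3.
(3h/8)·[y₀ + 3y₁ + 3y₂ + y₃] = 0.15·(14.298) = 2.1447.

2.1447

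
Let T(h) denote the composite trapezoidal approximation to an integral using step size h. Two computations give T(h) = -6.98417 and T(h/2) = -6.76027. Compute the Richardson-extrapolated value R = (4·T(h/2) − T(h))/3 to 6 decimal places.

-6.685637

R = (4·T(h/2) − T(h)) / 3 = (4·(-6.76027) − (-6.98417))/3 = (-20.05691)/3 = -6.685637.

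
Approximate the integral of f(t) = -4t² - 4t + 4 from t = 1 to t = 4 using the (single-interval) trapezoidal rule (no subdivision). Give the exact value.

T = (b−a)/2 · [f(1) + f(4)] = 1.5·[(-4) + (-76)] = -120.

-120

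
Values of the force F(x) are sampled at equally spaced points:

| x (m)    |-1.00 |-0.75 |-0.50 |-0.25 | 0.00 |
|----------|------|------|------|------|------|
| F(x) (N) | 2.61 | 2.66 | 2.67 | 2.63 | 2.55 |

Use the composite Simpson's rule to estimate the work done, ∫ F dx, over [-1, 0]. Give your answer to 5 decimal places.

h = 0.25, n = 4.
(h/3)·[y₀ + 4y₁ + 2y₂ + 4y₃ + y₄] = 0.083333·(31.66) = 2.63833.

2.63833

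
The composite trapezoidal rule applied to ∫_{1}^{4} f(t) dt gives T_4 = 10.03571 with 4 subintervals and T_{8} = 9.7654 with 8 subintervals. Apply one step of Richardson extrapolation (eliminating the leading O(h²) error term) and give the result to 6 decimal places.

R = (4·T_{8} − T_4) / 3 = (4·9.7654 − 10.03571)/3 = (29.02589)/3 = 9.675297.

9.675297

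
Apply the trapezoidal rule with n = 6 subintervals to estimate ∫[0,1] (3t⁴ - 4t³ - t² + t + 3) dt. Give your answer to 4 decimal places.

2.7620

h = (1 − 0)/6 = 0.166667.
Nodes t₀,…,t₆ = 0, 0.166667, 0.333333, 0.5, 0.666667, 0.833333, 1.
f(t) = 3t⁴ - 4t³ - t² + t + 3: f₀=3, f₁=3.122685, f₂=3.111111, f₃=2.9375, f₄=2.629630, f₅=2.270833, f₆=2.
(h/2)·[f₀ + 2f₁ + 2f₂ + 2f₃ + 2f₄ + 2f₅ + f₆] = 0.083333·(33.143519) = 2.7620.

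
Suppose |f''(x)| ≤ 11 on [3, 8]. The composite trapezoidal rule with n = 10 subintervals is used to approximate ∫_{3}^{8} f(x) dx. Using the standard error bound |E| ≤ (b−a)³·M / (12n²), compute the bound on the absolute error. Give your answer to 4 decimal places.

1.1458

|E| ≤ (5)³·11 / (12·10²) = 1375/1200 = 1.1458.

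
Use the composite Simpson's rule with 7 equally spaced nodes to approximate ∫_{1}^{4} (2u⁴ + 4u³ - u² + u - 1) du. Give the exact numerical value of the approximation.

h = (4 − 1)/6 = 0.5.
Nodes u₀,…,u₆ = 1, 1.5, 2, 2.5, 3, 3.5, 4.
f(u) = 2u⁴ + 4u³ - u² + u - 1: f₀=5, f₁=21.875, f₂=61, f₃=135.875, f₄=263, f₅=461.875, f₆=755.
(h/3)·[f₀ + 4f₁ + 2f₂ + 4f₃ + 2f₄ + 4f₅ + f₆] = 0.166667·(3886.5) = 647.75.

647.75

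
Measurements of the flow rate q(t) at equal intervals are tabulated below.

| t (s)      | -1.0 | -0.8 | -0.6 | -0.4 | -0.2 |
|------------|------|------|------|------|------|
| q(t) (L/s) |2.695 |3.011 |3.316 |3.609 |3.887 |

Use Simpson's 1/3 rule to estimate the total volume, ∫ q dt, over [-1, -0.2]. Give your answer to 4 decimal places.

2.6463

h = 0.2, n = 4.
(h/3)·[y₀ + 4y₁ + 2y₂ + 4y₃ + y₄] = 0.066667·(39.694) = 2.6463.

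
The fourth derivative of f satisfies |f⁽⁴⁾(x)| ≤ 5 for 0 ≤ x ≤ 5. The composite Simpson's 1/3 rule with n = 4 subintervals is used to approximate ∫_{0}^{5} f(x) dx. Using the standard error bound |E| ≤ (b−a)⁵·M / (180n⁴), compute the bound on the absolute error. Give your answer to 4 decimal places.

|E| ≤ (5)⁵·5 / (180·4⁴) = 15625/46080 = 0.3391.

0.3391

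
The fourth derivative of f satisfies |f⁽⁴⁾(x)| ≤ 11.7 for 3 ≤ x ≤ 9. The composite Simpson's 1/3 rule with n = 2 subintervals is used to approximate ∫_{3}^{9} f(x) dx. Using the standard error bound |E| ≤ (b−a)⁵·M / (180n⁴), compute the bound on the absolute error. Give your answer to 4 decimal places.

31.5900

|E| ≤ (6)⁵·11.7 / (180·2⁴) = 90979.2/2880 = 31.5900.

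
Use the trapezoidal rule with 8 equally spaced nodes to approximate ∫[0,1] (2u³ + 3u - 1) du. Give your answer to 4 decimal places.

1.0102

h = (1 − 0)/7 = 0.142857.
Nodes u₀,…,u₇ = 0, 0.142857, 0.285714, 0.428571, 0.571429, 0.714286, 0.857143, 1.
f(u) = 2u³ + 3u - 1: f₀=-1, f₁=-0.565598, f₂=-0.096210, f₃=0.443149, f₄=1.087464, f₅=1.871720, f₆=2.830904, f₇=4.
(h/2)·[f₀ + 2f₁ + 2f₂ + 2f₃ + 2f₄ + 2f₅ + 2f₆ + f₇] = 0.071429·(14.142857) = 1.0102.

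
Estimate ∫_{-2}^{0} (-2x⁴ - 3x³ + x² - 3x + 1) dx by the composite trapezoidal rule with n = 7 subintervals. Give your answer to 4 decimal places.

h = (0 − (-2))/7 = 0.285714.
Nodes x₀,…,x₇ = -2, -1.714286, -1.428571, -1.142857, -0.857143, -0.571429, -0.285714, 0.
f(x) = -2x⁴ - 3x³ + x² - 3x + 1: f₀=3, f₁=6.922532, f₂=7.743024, f₃=6.800916, f₄=5.115785, f₅=3.387339, f₆=1.995419, f₇=1.
(h/2)·[f₀ + 2f₁ + 2f₂ + 2f₃ + 2f₄ + 2f₅ + 2f₆ + f₇] = 0.142857·(67.930029) = 9.7043.

9.7043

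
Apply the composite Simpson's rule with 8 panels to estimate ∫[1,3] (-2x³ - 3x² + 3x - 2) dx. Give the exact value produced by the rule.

h = (3 − 1)/8 = 0.25.
Nodes x₀,…,x₈ = 1, 1.25, 1.5, 1.75, 2, 2.25, 2.5, 2.75, 3.
f(x) = -2x³ - 3x² + 3x - 2: f₀=-4, f₁=-6.84375, f₂=-11, f₃=-16.65625, f₄=-24, f₅=-33.21875, f₆=-44.5, f₇=-58.03125, f₈=-74.
(h/3)·[f₀ + 4f₁ + 2f₂ + 4f₃ + 2f₄ + 4f₅ + 2f₆ + 4f₇ + f₈] = 0.083333·(-696) = -58.

-58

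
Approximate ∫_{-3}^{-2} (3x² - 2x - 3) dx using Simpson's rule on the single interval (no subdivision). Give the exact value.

S = (b−a)/6 · [f(-3) + 4f(-2.5) + f(-2)] = 0.166667·[30 + 4·20.75 + 13] = 21.

21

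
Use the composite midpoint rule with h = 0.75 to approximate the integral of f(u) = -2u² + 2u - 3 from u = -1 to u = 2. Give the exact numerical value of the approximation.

h = (2 − (-1))/4 = 0.75.
Midpoints m₁,…,m₄ = -0.625, 0.125, 0.875, 1.625.
f(m₁)=-5.03125, f(m₂)=-2.78125, f(m₃)=-2.78125, f(m₄)=-5.03125.
h·[f(m₁) + f(m₂) + f(m₃) + f(m₄)] = 0.75·(-15.625) = -11.71875.

-11.71875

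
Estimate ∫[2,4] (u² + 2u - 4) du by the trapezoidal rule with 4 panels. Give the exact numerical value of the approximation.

h = (4 − 2)/4 = 0.5.
Nodes u₀,…,u₄ = 2, 2.5, 3, 3.5, 4.
f(u) = u² + 2u - 4: f₀=4, f₁=7.25, f₂=11, f₃=15.25, f₄=20.
(h/2)·[f₀ + 2f₁ + 2f₂ + 2f₃ + f₄] = 0.25·(91) = 22.75.

22.75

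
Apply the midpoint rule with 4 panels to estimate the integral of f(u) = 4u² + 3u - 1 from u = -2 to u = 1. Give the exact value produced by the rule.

3.9375

h = (1 − (-2))/4 = 0.75.
Midpoints m₁,…,m₄ = -1.625, -0.875, -0.125, 0.625.
f(m₁)=4.6875, f(m₂)=-0.5625, f(m₃)=-1.3125, f(m₄)=2.4375.
h·[f(m₁) + f(m₂) + f(m₃) + f(m₄)] = 0.75·(5.25) = 3.9375.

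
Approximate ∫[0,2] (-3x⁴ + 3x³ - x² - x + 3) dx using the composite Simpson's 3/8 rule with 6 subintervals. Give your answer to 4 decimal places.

-5.8889

h = (2 − 0)/6 = 0.333333.
Nodes x₀,…,x₆ = 0, 0.333333, 0.666667, 1, 1.333333, 1.666667, 2.
f(x) = -3x⁴ + 3x³ - x² - x + 3: f₀=3, f₁=2.629630, f₂=2.185185, f₃=1, f₄=-2.481481, f₅=-10.703704, f₆=-27.
(3h/8)·[f₀ + 3f₁ + 3f₂ + 2f₃ + 3f₄ + 3f₅ + f₆] = 0.125·(-47.111111) = -5.8889.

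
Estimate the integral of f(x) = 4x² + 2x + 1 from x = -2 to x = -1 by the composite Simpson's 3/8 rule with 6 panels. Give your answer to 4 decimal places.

7.3333

h = (-1 − (-2))/6 = 0.166667.
Nodes x₀,…,x₆ = -2, -1.833333, -1.666667, -1.5, -1.333333, -1.166667, -1.
f(x) = 4x² + 2x + 1: f₀=13, f₁=10.777778, f₂=8.777778, f₃=7, f₄=5.444444, f₅=4.111111, f₆=3.
(3h/8)·[f₀ + 3f₁ + 3f₂ + 2f₃ + 3f₄ + 3f₅ + f₆] = 0.0625·(117.333333) = 7.3333.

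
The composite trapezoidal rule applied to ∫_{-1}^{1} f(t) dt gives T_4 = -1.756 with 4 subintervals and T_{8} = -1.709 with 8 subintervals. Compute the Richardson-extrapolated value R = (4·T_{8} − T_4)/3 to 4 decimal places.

-1.6933

R = (4·T_{8} − T_4) / 3 = (4·(-1.709) − (-1.756))/3 = (-5.080)/3 = -1.6933.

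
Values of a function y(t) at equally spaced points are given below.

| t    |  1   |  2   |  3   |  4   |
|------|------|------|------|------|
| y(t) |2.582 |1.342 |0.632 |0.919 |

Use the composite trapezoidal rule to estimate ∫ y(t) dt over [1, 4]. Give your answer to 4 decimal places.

3.7245

h = 1, n = 3.
(h/2)·[y₀ + 2y₁ + 2y₂ + y₃] = 0.5·(7.449) = 3.7245.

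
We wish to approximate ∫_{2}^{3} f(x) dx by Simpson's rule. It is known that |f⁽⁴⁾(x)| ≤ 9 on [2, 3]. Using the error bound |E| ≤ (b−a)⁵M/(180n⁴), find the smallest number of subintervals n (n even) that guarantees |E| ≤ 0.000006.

10

Need 9/(180n⁴) ≤ 0.000006.
n⁴ ≥ 9/(180·0.000006) = 8333.33 ⇒ n ≥ 9.5544, so the smallest even n is 10. (n must be even for Simpson's rule.)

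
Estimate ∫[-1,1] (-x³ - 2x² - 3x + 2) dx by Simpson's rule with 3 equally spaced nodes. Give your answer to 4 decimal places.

h = (1 − (-1))/2 = 1.
Nodes x₀,…,x₂ = -1, 0, 1.
f(x) = -x³ - 2x² - 3x + 2: f₀=4, f₁=2, f₂=-4.
(h/3)·[f₀ + 4f₁ + f₂] = 0.333333·(8) = 2.6667.

2.6667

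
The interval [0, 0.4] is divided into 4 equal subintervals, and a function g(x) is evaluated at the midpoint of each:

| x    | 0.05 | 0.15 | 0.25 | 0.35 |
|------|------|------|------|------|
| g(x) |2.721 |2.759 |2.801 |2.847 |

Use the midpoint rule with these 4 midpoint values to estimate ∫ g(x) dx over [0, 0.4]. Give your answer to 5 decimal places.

1.11280

h = 0.1, n = 4.
h·[y(m₁) + y(m₂) + y(m₃) + y(m₄)] = 0.1·(11.128) = 1.11280.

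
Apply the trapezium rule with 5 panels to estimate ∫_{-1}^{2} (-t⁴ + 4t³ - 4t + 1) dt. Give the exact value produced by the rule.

h = (2 − (-1))/5 = 0.6.
Nodes t₀,…,t₅ = -1, -0.4, 0.2, 0.8, 1.4, 2.
f(t) = -t⁴ + 4t³ - 4t + 1: f₀=0, f₁=2.3184, f₂=0.2304, f₃=-0.5616, f₄=2.5344, f₅=9.
(h/2)·[f₀ + 2f₁ + 2f₂ + 2f₃ + 2f₄ + f₅] = 0.3·(18.0432) = 5.41296.

5.41296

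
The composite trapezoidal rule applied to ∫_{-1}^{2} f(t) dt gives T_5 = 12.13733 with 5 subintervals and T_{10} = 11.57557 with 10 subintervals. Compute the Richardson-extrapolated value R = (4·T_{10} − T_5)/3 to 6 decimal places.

11.388317

R = (4·T_{10} − T_5) / 3 = (4·11.57557 − 12.13733)/3 = (34.16495)/3 = 11.388317.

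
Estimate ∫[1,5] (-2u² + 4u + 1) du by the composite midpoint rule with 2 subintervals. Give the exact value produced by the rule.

-28

h = (5 − 1)/2 = 2.
Midpoints m₁,…,m₂ = 2, 4.
f(m₁)=1, f(m₂)=-15.
h·[f(m₁) + f(m₂)] = 2·(-14) = -28.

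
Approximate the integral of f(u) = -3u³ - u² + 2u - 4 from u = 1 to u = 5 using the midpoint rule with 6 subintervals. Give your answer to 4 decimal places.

h = (5 − 1)/6 = 0.666667.
Midpoints m₁,…,m₆ = 1.333333, 2, 2.666667, 3.333333, 4, 4.666667.
f(m₁)=-10.222222, f(m₂)=-28, f(m₃)=-62.666667, f(m₄)=-119.555556, f(m₅)=-204, f(m₆)=-321.333333.
h·[f(m₁) + f(m₂) + f(m₃) + f(m₄) + f(m₅) + f(m₆)] = 0.666667·(-745.777778) = -497.1852.

-497.1852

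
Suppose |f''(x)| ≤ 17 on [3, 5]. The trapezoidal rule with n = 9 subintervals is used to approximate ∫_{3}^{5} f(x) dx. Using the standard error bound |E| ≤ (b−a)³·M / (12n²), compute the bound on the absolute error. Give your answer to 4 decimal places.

0.1399

|E| ≤ (2)³·17 / (12·9²) = 136/972 = 0.1399.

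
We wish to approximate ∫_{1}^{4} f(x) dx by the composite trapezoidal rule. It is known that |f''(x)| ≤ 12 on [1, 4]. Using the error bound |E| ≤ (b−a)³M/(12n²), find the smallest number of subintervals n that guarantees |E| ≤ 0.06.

Need 324/(12n²) ≤ 0.06.
n² ≥ 324/(12·0.06) = 450 ⇒ n ≥ 21.2132, so the smallest n is 22.

22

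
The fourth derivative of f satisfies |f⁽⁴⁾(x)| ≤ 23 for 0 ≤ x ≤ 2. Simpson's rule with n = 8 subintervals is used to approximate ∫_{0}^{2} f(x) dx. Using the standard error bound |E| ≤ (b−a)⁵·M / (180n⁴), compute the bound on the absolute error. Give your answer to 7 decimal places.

|E| ≤ (2)⁵·23 / (180·8⁴) = 736/737280 = 0.0009983.

0.0009983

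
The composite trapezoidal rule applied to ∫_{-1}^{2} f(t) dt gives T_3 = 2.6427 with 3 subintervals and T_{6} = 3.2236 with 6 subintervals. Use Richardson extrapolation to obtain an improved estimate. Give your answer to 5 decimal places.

R = (4·T_{6} − T_3) / 3 = (4·3.2236 − 2.6427)/3 = (10.2517)/3 = 3.41723.

3.41723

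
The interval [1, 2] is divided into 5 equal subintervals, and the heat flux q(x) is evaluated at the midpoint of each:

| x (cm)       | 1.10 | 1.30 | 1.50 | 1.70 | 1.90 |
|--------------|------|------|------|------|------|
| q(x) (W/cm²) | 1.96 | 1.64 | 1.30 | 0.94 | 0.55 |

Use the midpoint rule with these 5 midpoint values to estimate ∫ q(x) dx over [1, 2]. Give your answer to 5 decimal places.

1.27800

h = 0.2, n = 5.
h·[y(m₁) + y(m₂) + y(m₃) + y(m₄) + y(m₅)] = 0.2·(6.39) = 1.27800.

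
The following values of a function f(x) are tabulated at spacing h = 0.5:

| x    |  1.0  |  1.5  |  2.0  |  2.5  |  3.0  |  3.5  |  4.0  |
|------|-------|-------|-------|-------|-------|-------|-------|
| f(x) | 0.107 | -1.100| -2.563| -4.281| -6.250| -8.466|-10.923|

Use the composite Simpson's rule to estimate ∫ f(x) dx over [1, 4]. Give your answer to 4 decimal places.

h = 0.5, n = 6.
(h/3)·[y₀ + 4y₁ + 2y₂ + 4y₃ + 2y₄ + 4y₅ + y₆] = 0.166667·(-83.830) = -13.9717.

-13.9717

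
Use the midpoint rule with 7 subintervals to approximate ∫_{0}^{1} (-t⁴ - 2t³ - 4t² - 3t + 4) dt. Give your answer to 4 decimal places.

h = (1 − 0)/7 = 0.142857.
Midpoints m₁,…,m₇ = 0.071429, 0.214286, 0.357143, 0.5, 0.642857, 0.785714, 0.928571.
f(m₁)=3.764551, f(m₂)=3.151682, f(m₃)=2.310990, f(m₄)=1.1875, f(m₅)=-0.283762, f(m₆)=-2.177764, f(m₇)=-4.579472.
h·[f(m₁) + f(m₂) + f(m₃) + f(m₄) + f(m₅) + f(m₆) + f(m₇)] = 0.142857·(3.373724) = 0.4820.

0.4820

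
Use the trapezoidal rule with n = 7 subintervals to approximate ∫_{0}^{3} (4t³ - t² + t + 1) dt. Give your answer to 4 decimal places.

h = (3 − 0)/7 = 0.428571.
Nodes t₀,…,t₇ = 0, 0.428571, 0.857143, 1.285714, 1.714286, 2.142857, 2.571429, 3.
f(t) = 4t³ - t² + t + 1: f₀=1, f₁=1.559767, f₂=3.641399, f₃=9.134111, f₄=19.927114, f₅=37.909621, f₆=64.970845, f₇=103.
(h/2)·[f₀ + 2f₁ + 2f₂ + 2f₃ + 2f₄ + 2f₅ + 2f₆ + f₇] = 0.214286·(378.285714) = 81.0612.

81.0612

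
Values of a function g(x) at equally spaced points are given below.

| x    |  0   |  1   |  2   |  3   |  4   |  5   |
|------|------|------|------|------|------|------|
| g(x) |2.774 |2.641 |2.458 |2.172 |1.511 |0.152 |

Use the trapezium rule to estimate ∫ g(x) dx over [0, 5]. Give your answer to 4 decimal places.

h = 1, n = 5.
(h/2)·[y₀ + 2y₁ + 2y₂ + 2y₃ + 2y₄ + y₅] = 0.5·(20.490) = 10.2450.

10.2450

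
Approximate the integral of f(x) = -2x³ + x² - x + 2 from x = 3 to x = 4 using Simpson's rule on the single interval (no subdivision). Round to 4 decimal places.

S = (b−a)/6 · [f(3) + 4f(3.5) + f(4)] = 0.166667·[(-46) + 4·(-75) + (-114)] = -76.6667.

-76.6667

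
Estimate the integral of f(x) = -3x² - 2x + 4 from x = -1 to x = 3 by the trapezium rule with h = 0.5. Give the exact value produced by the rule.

-20.5

h = (3 − (-1))/8 = 0.5.
Nodes x₀,…,x₈ = -1, -0.5, 0, 0.5, 1, 1.5, 2, 2.5, 3.
f(x) = -3x² - 2x + 4: f₀=3, f₁=4.25, f₂=4, f₃=2.25, f₄=-1, f₅=-5.75, f₆=-12, f₇=-19.75, f₈=-29.
(h/2)·[f₀ + 2f₁ + 2f₂ + 2f₃ + 2f₄ + 2f₅ + 2f₆ + 2f₇ + f₈] = 0.25·(-82) = -20.5.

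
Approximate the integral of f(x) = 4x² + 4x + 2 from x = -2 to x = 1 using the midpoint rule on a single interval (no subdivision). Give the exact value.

M = (b−a)·f(-0.5) = 3·(1) = 3.

3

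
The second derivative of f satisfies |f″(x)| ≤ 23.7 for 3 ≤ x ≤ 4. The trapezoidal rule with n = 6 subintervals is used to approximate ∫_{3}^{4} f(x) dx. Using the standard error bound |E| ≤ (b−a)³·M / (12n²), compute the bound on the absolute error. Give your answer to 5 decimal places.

0.05486

|E| ≤ (1)³·23.7 / (12·6²) = 23.7/432 = 0.05486.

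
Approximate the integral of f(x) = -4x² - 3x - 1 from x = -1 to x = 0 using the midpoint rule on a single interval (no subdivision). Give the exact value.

-0.5

M = (b−a)·f(-0.5) = 1·(-0.5) = -0.5.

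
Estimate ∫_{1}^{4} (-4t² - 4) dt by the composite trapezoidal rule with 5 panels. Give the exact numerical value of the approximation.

h = (4 − 1)/5 = 0.6.
Nodes t₀,…,t₅ = 1, 1.6, 2.2, 2.8, 3.4, 4.
f(t) = -4t² - 4: f₀=-8, f₁=-14.24, f₂=-23.36, f₃=-35.36, f₄=-50.24, f₅=-68.
(h/2)·[f₀ + 2f₁ + 2f₂ + 2f₃ + 2f₄ + f₅] = 0.3·(-322.4) = -96.72.

-96.72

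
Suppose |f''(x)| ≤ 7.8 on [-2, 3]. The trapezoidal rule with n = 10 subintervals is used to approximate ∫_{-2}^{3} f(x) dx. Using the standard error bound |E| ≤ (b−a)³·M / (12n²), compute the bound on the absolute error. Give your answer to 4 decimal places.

0.8125

|E| ≤ (5)³·7.8 / (12·10²) = 975/1200 = 0.8125.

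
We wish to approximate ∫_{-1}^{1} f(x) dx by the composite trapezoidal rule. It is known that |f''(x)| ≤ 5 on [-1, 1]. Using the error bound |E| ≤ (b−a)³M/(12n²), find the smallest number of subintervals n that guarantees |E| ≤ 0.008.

21

Need 40/(12n²) ≤ 0.008.
n² ≥ 40/(12·0.008) = 416.667 ⇒ n ≥ 20.4124, so the smallest n is 21.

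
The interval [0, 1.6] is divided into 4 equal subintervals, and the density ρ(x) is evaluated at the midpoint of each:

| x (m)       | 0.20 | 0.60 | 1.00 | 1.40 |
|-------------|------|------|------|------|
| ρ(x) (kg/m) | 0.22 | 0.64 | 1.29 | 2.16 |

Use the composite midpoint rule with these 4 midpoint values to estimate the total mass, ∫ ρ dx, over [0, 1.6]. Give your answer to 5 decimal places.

1.72400

h = 0.4, n = 4.
h·[y(m₁) + y(m₂) + y(m₃) + y(m₄)] = 0.4·(4.31) = 1.72400.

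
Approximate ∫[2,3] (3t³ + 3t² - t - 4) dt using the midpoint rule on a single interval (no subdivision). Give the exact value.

M = (b−a)·f(2.5) = 1·(59.125) = 59.125.

59.125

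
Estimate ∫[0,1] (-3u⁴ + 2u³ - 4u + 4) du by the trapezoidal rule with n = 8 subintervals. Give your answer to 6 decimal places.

h = (1 − 0)/8 = 0.125.
Nodes u₀,…,u₈ = 0, 0.125, 0.25, 0.375, 0.5, 0.625, 0.75, 0.875, 1.
f(u) = -3u⁴ + 2u³ - 4u + 4: f₀=4, f₁=3.503173828125, f₂=3.01953125, f₃=2.546142578125, f₄=2.0625, f₅=1.530517578125, f₆=0.89453125, f₇=0.081298828125, f₈=-1.
(h/2)·[f₀ + 2f₁ + 2f₂ + 2f₃ + 2f₄ + 2f₅ + 2f₆ + 2f₇ + f₈] = 0.0625·(30.275390625) = 1.892212.

1.892212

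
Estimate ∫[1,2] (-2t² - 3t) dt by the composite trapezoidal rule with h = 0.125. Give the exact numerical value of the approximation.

h = (2 − 1)/8 = 0.125.
Nodes t₀,…,t₈ = 1, 1.125, 1.25, 1.375, 1.5, 1.625, 1.75, 1.875, 2.
f(t) = -2t² - 3t: f₀=-5, f₁=-5.90625, f₂=-6.875, f₃=-7.90625, f₄=-9, f₅=-10.15625, f₆=-11.375, f₇=-12.65625, f₈=-14.
(h/2)·[f₀ + 2f₁ + 2f₂ + 2f₃ + 2f₄ + 2f₅ + 2f₆ + 2f₇ + f₈] = 0.0625·(-146.75) = -9.171875.

-9.171875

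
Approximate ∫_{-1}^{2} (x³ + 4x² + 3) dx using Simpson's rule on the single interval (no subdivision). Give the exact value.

S = (b−a)/6 · [f(-1) + 4f(0.5) + f(2)] = 0.5·[6 + 4·4.125 + 27] = 24.75.

24.75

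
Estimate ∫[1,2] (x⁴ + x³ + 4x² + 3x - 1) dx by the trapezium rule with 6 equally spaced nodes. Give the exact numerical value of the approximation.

22.93328

h = (2 − 1)/5 = 0.2.
Nodes x₀,…,x₅ = 1, 1.2, 1.4, 1.6, 1.8, 2.
f(x) = x⁴ + x³ + 4x² + 3x - 1: f₀=8, f₁=12.1616, f₂=17.6256, f₃=24.6896, f₄=33.6896, f₅=45.
(h/2)·[f₀ + 2f₁ + 2f₂ + 2f₃ + 2f₄ + f₅] = 0.1·(229.3328) = 22.93328.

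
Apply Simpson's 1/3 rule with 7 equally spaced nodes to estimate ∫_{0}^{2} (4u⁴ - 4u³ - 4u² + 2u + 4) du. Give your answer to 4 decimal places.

10.9465

h = (2 − 0)/6 = 0.333333.
Nodes u₀,…,u₆ = 0, 0.333333, 0.666667, 1, 1.333333, 1.666667, 2.
f(u) = 4u⁴ - 4u³ - 4u² + 2u + 4: f₀=4, f₁=4.123457, f₂=3.160494, f₃=2, f₄=2.716049, f₅=8.567901, f₆=24.
(h/3)·[f₀ + 4f₁ + 2f₂ + 4f₃ + 2f₄ + 4f₅ + f₆] = 0.111111·(98.518519) = 10.9465.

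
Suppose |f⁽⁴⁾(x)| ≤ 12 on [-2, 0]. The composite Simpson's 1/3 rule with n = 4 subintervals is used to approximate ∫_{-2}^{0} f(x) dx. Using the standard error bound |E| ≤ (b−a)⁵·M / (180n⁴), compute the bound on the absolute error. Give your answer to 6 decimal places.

|E| ≤ (2)⁵·12 / (180·4⁴) = 384/46080 = 0.008333.

0.008333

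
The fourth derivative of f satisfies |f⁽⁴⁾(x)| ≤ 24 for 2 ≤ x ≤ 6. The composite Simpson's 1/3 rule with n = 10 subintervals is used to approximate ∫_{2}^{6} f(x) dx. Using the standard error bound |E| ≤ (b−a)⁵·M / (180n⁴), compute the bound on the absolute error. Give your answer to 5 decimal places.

|E| ≤ (4)⁵·24 / (180·10⁴) = 24576/1800000 = 0.01365.

0.01365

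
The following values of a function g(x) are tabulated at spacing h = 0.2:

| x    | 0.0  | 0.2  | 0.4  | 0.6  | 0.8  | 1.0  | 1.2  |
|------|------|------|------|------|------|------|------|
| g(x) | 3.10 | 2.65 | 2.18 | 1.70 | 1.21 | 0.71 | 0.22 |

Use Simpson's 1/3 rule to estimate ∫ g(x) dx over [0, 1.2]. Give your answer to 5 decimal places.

2.02267

h = 0.2, n = 6.
(h/3)·[y₀ + 4y₁ + 2y₂ + 4y₃ + 2y₄ + 4y₅ + y₆] = 0.066667·(30.34) = 2.02267.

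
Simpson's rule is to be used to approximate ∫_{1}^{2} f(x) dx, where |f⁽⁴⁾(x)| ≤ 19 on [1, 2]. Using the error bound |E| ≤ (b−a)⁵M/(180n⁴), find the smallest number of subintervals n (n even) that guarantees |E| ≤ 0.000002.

Need 19/(180n⁴) ≤ 0.000002.
n⁴ ≥ 19/(180·0.000002) = 52777.8 ⇒ n ≥ 15.1570, so the smallest even n is 16. (n must be even for Simpson's rule.)

16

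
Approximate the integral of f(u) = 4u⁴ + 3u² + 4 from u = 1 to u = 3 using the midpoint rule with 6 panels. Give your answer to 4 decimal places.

h = (3 − 1)/6 = 0.333333.
Midpoints m₁,…,m₆ = 1.166667, 1.5, 1.833333, 2.166667, 2.5, 2.833333.
f(m₁)=15.493827, f(m₂)=31, f(m₃)=59.271605, f(m₄)=106.234568, f(m₅)=179, f(m₆)=285.864198.
h·[f(m₁) + f(m₂) + f(m₃) + f(m₄) + f(m₅) + f(m₆)] = 0.333333·(676.864198) = 225.6214.

225.6214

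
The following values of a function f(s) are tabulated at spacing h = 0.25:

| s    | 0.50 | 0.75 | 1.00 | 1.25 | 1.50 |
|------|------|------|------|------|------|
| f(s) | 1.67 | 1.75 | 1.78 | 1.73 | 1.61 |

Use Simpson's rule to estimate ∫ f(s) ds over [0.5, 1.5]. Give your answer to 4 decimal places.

h = 0.25, n = 4.
(h/3)·[y₀ + 4y₁ + 2y₂ + 4y₃ + y₄] = 0.083333·(20.76) = 1.7300.

1.7300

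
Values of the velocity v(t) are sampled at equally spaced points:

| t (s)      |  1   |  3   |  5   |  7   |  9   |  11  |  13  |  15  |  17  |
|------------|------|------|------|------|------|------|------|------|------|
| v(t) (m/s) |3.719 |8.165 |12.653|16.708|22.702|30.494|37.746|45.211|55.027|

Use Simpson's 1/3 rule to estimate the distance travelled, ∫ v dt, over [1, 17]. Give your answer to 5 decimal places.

h = 2, n = 8.
(h/3)·[y₀ + 4y₁ + 2y₂ + 4y₃ + 2y₄ + 4y₅ + 2y₆ + 4y₇ + y₈] = 0.666667·(607.260) = 404.84000.

404.84000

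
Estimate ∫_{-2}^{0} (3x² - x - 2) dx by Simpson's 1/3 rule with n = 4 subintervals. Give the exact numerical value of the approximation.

6

h = (0 − (-2))/4 = 0.5.
Nodes x₀,…,x₄ = -2, -1.5, -1, -0.5, 0.
f(x) = 3x² - x - 2: f₀=12, f₁=6.25, f₂=2, f₃=-0.75, f₄=-2.
(h/3)·[f₀ + 4f₁ + 2f₂ + 4f₃ + f₄] = 0.166667·(36) = 6.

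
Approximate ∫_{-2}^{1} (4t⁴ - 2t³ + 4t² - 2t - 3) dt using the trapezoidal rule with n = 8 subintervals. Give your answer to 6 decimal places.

42.071777

h = (1 − (-2))/8 = 0.375.
Nodes t₀,…,t₈ = -2, -1.625, -1.25, -0.875, -0.5, -0.125, 0.25, 0.625, 1.
f(t) = 4t⁴ - 2t³ + 4t² - 2t - 3: f₀=97, f₁=47.2861328125, f₂=19.421875, f₃=5.4970703125, f₄=-0.5, f₅=-2.6826171875, f₆=-3.265625, f₇=-2.5654296875, f₈=1.
(h/2)·[f₀ + 2f₁ + 2f₂ + 2f₃ + 2f₄ + 2f₅ + 2f₆ + 2f₇ + f₈] = 0.1875·(224.3828125) = 42.071777.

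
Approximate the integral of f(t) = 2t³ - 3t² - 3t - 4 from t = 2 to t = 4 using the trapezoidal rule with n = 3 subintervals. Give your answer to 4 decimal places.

h = (4 − 2)/3 = 0.666667.
Nodes t₀,…,t₃ = 2, 2.666667, 3.333333, 4.
f(t) = 2t³ - 3t² - 3t - 4: f₀=-6, f₁=4.592593, f₂=26.740741, f₃=64.
(h/2)·[f₀ + 2f₁ + 2f₂ + f₃] = 0.333333·(120.666667) = 40.2222.

40.2222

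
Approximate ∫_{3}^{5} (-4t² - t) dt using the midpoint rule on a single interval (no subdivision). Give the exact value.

-136

M = (b−a)·f(4) = 2·(-68) = -136.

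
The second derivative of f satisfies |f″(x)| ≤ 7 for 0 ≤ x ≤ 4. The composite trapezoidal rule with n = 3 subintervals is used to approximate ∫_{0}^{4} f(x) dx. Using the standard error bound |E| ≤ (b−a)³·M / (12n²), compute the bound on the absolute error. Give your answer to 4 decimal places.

|E| ≤ (4)³·7 / (12·3²) = 448/108 = 4.1481.

4.1481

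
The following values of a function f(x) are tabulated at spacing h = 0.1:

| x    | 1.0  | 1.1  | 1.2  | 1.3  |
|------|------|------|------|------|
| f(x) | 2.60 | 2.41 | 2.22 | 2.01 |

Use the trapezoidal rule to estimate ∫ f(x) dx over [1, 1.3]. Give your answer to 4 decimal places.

0.6935

h = 0.1, n = 3.
(h/2)·[y₀ + 2y₁ + 2y₂ + y₃] = 0.05·(13.87) = 0.6935.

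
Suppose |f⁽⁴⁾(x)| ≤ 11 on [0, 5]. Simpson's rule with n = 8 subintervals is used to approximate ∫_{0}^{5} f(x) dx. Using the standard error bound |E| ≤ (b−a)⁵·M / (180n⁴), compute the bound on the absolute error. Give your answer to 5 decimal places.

0.04662

|E| ≤ (5)⁵·11 / (180·8⁴) = 34375/737280 = 0.04662.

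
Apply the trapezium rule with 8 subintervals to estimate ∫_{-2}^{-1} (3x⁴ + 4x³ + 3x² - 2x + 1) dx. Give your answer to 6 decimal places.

h = (-1 − (-2))/8 = 0.125.
Nodes x₀,…,x₈ = -2, -1.875, -1.75, -1.625, -1.5, -1.375, -1.25, -1.125, -1.
f(x) = 3x⁴ + 4x³ + 3x² - 2x + 1: f₀=33, f₁=26.008544921875, f₂=20.38671875, f₃=15.926513671875, f₄=12.4375, f₅=9.746826171875, f₆=7.69921875, f₇=6.156982421875, f₈=5.
(h/2)·[f₀ + 2f₁ + 2f₂ + 2f₃ + 2f₄ + 2f₅ + 2f₆ + 2f₇ + f₈] = 0.0625·(234.724609375) = 14.670288.

14.670288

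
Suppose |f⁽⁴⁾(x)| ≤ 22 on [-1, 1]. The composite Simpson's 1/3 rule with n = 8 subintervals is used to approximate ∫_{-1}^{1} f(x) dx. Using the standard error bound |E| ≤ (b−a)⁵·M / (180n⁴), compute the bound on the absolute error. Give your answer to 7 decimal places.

|E| ≤ (2)⁵·22 / (180·8⁴) = 704/737280 = 0.0009549.

0.0009549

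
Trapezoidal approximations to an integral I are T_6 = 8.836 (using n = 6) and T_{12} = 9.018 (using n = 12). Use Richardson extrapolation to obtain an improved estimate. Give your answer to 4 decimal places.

R = (4·T_{12} − T_6) / 3 = (4·9.018 − 8.836)/3 = (27.236)/3 = 9.0787.

9.0787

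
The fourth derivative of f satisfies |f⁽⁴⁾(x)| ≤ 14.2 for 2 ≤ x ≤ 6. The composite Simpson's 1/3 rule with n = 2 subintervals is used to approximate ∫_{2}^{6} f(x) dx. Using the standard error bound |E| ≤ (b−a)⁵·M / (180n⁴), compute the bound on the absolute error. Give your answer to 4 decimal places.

|E| ≤ (4)⁵·14.2 / (180·2⁴) = 14540.8/2880 = 5.0489.

5.0489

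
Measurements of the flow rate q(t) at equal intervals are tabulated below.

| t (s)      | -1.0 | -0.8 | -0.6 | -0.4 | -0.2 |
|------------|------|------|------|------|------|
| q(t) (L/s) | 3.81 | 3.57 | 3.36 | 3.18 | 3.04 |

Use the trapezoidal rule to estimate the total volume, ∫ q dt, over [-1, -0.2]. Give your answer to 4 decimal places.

h = 0.2, n = 4.
(h/2)·[y₀ + 2y₁ + 2y₂ + 2y₃ + y₄] = 0.1·(27.07) = 2.7070.

2.7070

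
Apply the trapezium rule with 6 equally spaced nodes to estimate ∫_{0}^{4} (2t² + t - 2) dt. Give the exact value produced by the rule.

h = (4 − 0)/5 = 0.8.
Nodes t₀,…,t₅ = 0, 0.8, 1.6, 2.4, 3.2, 4.
f(t) = 2t² + t - 2: f₀=-2, f₁=0.08, f₂=4.72, f₃=11.92, f₄=21.68, f₅=34.
(h/2)·[f₀ + 2f₁ + 2f₂ + 2f₃ + 2f₄ + f₅] = 0.4·(108.8) = 43.52.

43.52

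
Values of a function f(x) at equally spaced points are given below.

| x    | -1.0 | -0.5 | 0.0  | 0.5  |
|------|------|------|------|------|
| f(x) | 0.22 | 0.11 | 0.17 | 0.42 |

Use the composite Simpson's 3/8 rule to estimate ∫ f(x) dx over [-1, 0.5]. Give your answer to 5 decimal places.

h = 0.5, n = 3.
(3h/8)·[y₀ + 3y₁ + 3y₂ + y₃] = 0.1875·(1.48) = 0.27750.

0.27750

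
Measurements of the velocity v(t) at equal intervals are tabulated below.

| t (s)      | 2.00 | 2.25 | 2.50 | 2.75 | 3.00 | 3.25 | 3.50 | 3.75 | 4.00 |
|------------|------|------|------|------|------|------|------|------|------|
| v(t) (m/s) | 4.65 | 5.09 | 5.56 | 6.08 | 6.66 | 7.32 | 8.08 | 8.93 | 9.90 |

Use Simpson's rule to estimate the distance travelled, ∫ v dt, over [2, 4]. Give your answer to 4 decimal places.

13.7358

h = 0.25, n = 8.
(h/3)·[y₀ + 4y₁ + 2y₂ + 4y₃ + 2y₄ + 4y₅ + 2y₆ + 4y₇ + y₈] = 0.083333·(164.83) = 13.7358.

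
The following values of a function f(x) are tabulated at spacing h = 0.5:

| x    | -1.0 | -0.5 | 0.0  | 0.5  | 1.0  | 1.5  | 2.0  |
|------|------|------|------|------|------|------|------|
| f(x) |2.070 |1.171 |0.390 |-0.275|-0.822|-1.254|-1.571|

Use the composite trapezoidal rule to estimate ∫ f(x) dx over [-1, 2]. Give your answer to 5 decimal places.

-0.27025

h = 0.5, n = 6.
(h/2)·[y₀ + 2y₁ + 2y₂ + 2y₃ + 2y₄ + 2y₅ + y₆] = 0.25·(-1.081) = -0.27025.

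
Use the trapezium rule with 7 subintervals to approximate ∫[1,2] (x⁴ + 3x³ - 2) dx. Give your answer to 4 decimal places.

h = (2 − 1)/7 = 0.142857.
Nodes x₀,…,x₇ = 1, 1.142857, 1.285714, 1.428571, 1.571429, 1.714286, 1.857143, 2.
f(x) = x⁴ + 3x³ - 2: f₀=2, f₁=4.184090, f₂=7.108705, f₃=10.911287, f₄=15.739275, f₅=21.750104, f₆=29.111204, f₇=38.
(h/2)·[f₀ + 2f₁ + 2f₂ + 2f₃ + 2f₄ + 2f₅ + 2f₆ + f₇] = 0.071429·(217.609329) = 15.5435.

15.5435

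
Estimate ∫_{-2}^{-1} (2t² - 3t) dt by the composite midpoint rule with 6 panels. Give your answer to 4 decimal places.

9.1620

h = (-1 − (-2))/6 = 0.166667.
Midpoints m₁,…,m₆ = -1.916667, -1.75, -1.583333, -1.416667, -1.25, -1.083333.
f(m₁)=13.097222, f(m₂)=11.375, f(m₃)=9.763889, f(m₄)=8.263889, f(m₅)=6.875, f(m₆)=5.597222.
h·[f(m₁) + f(m₂) + f(m₃) + f(m₄) + f(m₅) + f(m₆)] = 0.166667·(54.972222) = 9.1620.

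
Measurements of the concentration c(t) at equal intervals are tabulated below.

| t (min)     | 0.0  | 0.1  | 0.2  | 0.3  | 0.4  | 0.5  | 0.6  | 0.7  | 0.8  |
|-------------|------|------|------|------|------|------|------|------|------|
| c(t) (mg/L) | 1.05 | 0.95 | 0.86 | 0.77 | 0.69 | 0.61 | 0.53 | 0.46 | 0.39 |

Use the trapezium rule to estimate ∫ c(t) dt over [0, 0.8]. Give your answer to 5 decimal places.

h = 0.1, n = 8.
(h/2)·[y₀ + 2y₁ + 2y₂ + 2y₃ + 2y₄ + 2y₅ + 2y₆ + 2y₇ + y₈] = 0.05·(11.18) = 0.55900.

0.55900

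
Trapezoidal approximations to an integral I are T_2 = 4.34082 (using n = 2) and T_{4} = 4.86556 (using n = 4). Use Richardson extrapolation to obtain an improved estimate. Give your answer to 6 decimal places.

R = (4·T_{4} − T_2) / 3 = (4·4.86556 − 4.34082)/3 = (15.12142)/3 = 5.040473.

5.040473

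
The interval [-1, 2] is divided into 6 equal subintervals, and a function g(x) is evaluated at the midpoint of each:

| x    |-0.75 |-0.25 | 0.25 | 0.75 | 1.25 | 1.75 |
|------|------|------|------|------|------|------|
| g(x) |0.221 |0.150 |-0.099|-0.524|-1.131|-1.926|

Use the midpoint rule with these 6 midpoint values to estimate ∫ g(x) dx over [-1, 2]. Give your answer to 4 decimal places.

h = 0.5, n = 6.
h·[y(m₁) + y(m₂) + y(m₃) + y(m₄) + y(m₅) + y(m₆)] = 0.5·(-3.309) = -1.6545.

-1.6545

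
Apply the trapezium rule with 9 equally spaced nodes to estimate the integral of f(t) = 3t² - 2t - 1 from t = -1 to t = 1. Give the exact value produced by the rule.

0.0625

h = (1 − (-1))/8 = 0.25.
Nodes t₀,…,t₈ = -1, -0.75, -0.5, -0.25, 0, 0.25, 0.5, 0.75, 1.
f(t) = 3t² - 2t - 1: f₀=4, f₁=2.1875, f₂=0.75, f₃=-0.3125, f₄=-1, f₅=-1.3125, f₆=-1.25, f₇=-0.8125, f₈=0.
(h/2)·[f₀ + 2f₁ + 2f₂ + 2f₃ + 2f₄ + 2f₅ + 2f₆ + 2f₇ + f₈] = 0.125·(0.5) = 0.0625.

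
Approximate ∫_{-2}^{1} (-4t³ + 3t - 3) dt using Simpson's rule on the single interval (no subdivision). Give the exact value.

1.5

S = (b−a)/6 · [f(-2) + 4f(-0.5) + f(1)] = 0.5·[23 + 4·(-4) + (-4)] = 1.5.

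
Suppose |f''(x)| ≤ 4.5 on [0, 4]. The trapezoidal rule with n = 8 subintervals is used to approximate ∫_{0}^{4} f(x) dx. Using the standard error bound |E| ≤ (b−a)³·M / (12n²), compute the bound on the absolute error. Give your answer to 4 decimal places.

0.3750

|E| ≤ (4)³·4.5 / (12·8²) = 288/768 = 0.3750.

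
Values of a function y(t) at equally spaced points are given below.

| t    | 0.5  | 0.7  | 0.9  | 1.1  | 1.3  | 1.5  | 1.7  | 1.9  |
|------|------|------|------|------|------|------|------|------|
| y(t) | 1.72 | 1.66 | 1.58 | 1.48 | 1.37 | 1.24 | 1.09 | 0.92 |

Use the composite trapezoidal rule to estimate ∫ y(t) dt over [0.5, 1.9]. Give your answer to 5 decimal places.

h = 0.2, n = 7.
(h/2)·[y₀ + 2y₁ + 2y₂ + 2y₃ + 2y₄ + 2y₅ + 2y₆ + y₇] = 0.1·(19.48) = 1.94800.

1.94800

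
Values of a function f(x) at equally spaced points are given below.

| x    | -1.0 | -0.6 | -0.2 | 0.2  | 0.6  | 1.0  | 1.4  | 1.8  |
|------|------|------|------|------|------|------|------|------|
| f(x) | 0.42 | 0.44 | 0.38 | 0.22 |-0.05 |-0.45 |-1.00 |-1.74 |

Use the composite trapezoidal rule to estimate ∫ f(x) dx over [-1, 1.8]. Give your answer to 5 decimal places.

h = 0.4, n = 7.
(h/2)·[y₀ + 2y₁ + 2y₂ + 2y₃ + 2y₄ + 2y₅ + 2y₆ + y₇] = 0.2·(-2.24) = -0.44800.

-0.44800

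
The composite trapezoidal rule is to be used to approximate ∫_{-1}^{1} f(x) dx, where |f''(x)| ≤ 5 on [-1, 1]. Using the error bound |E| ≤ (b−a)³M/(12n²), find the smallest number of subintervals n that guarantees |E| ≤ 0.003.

34

Need 40/(12n²) ≤ 0.003.
n² ≥ 40/(12·0.003) = 1111.11 ⇒ n ≥ 33.3333, so the smallest n is 34.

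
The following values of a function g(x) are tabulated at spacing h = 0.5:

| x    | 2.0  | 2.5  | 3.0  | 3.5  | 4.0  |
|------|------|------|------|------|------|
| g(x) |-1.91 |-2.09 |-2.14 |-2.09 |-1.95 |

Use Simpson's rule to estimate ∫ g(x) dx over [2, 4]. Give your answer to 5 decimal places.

h = 0.5, n = 4.
(h/3)·[y₀ + 4y₁ + 2y₂ + 4y₃ + y₄] = 0.166667·(-24.86) = -4.14333.

-4.14333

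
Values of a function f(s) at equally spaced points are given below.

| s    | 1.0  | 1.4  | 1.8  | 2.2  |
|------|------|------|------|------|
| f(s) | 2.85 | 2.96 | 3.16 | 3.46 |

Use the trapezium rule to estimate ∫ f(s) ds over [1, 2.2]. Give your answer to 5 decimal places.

3.71000

h = 0.4, n = 3.
(h/2)·[y₀ + 2y₁ + 2y₂ + y₃] = 0.2·(18.55) = 3.71000.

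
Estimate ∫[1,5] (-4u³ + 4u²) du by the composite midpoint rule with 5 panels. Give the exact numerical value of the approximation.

h = (5 − 1)/5 = 0.8.
Midpoints m₁,…,m₅ = 1.4, 2.2, 3, 3.8, 4.6.
f(m₁)=-3.136, f(m₂)=-23.232, f(m₃)=-72, f(m₄)=-161.728, f(m₅)=-304.704.
h·[f(m₁) + f(m₂) + f(m₃) + f(m₄) + f(m₅)] = 0.8·(-564.8) = -451.84.

-451.84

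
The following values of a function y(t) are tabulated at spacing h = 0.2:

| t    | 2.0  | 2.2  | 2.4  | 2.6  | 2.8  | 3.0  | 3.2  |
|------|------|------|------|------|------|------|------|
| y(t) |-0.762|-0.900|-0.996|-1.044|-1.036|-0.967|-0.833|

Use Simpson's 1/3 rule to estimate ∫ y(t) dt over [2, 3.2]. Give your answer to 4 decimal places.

-1.1535

h = 0.2, n = 6.
(h/3)·[y₀ + 4y₁ + 2y₂ + 4y₃ + 2y₄ + 4y₅ + y₆] = 0.066667·(-17.303) = -1.1535.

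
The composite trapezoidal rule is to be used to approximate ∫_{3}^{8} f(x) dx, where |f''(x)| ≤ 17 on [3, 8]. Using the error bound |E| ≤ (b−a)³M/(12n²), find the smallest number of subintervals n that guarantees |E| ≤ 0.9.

15

Need 2125/(12n²) ≤ 0.9.
n² ≥ 2125/(12·0.9) = 196.759 ⇒ n ≥ 14.0271, so the smallest n is 15.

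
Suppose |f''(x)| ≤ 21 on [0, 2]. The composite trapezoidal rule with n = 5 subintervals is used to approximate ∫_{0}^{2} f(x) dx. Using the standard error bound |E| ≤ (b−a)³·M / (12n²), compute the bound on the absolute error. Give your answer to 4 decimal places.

0.5600

|E| ≤ (2)³·21 / (12·5²) = 168/300 = 0.5600.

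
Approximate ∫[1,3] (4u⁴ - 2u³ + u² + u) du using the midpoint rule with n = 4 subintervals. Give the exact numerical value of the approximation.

h = (3 − 1)/4 = 0.5.
Midpoints m₁,…,m₄ = 1.25, 1.75, 2.25, 2.75.
f(m₁)=8.671875, f(m₂)=31.609375, f(m₃)=87.046875, f(m₄)=197.484375.
h·[f(m₁) + f(m₂) + f(m₃) + f(m₄)] = 0.5·(324.8125) = 162.40625.

162.40625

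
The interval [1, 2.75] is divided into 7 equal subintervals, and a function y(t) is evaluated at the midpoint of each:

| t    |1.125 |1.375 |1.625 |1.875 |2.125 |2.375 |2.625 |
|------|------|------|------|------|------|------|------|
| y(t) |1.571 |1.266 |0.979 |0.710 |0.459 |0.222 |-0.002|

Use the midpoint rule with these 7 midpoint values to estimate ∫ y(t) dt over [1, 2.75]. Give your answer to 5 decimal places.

1.30125

h = 0.25, n = 7.
h·[y(m₁) + y(m₂) + y(m₃) + y(m₄) + y(m₅) + y(m₆) + y(m₇)] = 0.25·(5.205) = 1.30125.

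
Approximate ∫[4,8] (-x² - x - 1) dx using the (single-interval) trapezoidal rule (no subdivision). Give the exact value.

T = (b−a)/2 · [f(4) + f(8)] = 2·[(-21) + (-73)] = -188.

-188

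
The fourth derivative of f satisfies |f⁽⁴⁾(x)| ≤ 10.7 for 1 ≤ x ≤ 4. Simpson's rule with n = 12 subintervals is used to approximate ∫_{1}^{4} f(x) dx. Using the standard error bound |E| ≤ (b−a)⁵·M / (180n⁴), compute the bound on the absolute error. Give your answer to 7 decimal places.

0.0006966

|E| ≤ (3)⁵·10.7 / (180·12⁴) = 2600.1/3732480 = 0.0006966.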